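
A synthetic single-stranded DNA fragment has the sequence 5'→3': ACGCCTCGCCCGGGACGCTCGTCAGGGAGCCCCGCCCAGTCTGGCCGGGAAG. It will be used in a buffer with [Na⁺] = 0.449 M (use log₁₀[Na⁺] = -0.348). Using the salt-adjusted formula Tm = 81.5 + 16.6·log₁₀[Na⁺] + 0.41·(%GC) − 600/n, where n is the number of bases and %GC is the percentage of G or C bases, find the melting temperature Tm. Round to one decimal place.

95.7°C

Length n = 52. A=7, G=19, C=21, T=5
G+C = 40, so %GC = 40/52 × 100 = 76.923%
Salt term: 16.6 × (-0.348) = -5.777
GC term: 0.41 × 76.923 = 31.538; length term: −600/52 = −11.538
Tm = 81.5 + (-5.777) + 31.538 − 11.538 = 95.723 → 95.7°C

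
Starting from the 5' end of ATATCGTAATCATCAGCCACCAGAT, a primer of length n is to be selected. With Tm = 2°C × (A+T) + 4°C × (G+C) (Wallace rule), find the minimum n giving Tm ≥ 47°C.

n = 18

First 17 bases: ATATCGTAATCATCAGC → Tm = 46°C (< 47°C)
First 18 bases: ATATCGTAATCATCAGCC → Tm = 50°C (≥ 47°C)
Since every base adds ≥2°C, Tm only increases with n, so the threshold is first crossed at n = 18.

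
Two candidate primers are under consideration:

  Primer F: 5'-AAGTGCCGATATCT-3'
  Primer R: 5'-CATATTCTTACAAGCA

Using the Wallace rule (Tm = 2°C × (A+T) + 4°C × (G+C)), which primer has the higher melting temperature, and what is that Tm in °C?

Primer F: A+T=8, G+C=6 → Tm = 2(8)+4(6) = 40°C
Primer R: A+T=11, G+C=5 → Tm = 2(11)+4(5) = 42°C
40°C vs 42°C → primer R is higher.

Primer R, 42°C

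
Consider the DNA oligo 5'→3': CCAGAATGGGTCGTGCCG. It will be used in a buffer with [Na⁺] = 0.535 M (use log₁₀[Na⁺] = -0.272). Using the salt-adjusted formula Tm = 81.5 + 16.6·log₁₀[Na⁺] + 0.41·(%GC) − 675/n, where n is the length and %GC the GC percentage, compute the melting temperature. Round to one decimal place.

Length n = 18. Base counts: A=3, C=5, G=7, T=3
G+C = 12, so %GC = 12/18 × 100 = 66.667%
Salt term: 16.6 × (-0.272) = -4.515
GC term: 0.41 × 66.667 = 27.333; length term: −675/18 = −37.5
Tm = 81.5 + (-4.515) + 27.333 − 37.5 = 66.818 → 66.8°C

66.8°C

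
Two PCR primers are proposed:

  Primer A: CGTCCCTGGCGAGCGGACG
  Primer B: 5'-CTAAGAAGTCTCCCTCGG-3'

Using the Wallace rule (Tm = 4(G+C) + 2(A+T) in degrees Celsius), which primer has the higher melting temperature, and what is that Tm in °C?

Primer A: A+T=4, G+C=15 → Tm = 2(4)+4(15) = 68°C
Primer B: A+T=8, G+C=10 → Tm = 2(8)+4(10) = 56°C
68°C vs 56°C → primer A is higher.

Primer A, 68°C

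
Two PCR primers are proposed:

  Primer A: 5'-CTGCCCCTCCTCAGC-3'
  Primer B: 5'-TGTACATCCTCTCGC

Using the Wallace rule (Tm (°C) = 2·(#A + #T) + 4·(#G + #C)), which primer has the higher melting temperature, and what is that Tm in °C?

Primer A: A+T=4, G+C=11 → Tm = 2(4)+4(11) = 52°C
Primer B: A+T=7, G+C=8 → Tm = 2(7)+4(8) = 46°C
52°C vs 46°C → primer A is higher.

Primer A, 52°C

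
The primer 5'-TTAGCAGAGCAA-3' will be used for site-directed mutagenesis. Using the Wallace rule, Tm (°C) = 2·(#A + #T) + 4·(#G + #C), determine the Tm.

34°C

Counting bases: C=2, A=5, T=2, G=3
AT pairs contribute 7, GC pairs contribute 5.
Tm = 4·5 + 2·7 = 20 + 14 = 34°C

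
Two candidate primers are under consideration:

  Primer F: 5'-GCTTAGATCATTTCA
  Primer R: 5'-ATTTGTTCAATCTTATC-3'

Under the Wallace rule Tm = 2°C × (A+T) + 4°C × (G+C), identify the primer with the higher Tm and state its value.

Primer R, 42°C

Primer F: A+T=10, G+C=5 → Tm = 2(10)+4(5) = 40°C
Primer R: A+T=13, G+C=4 → Tm = 2(13)+4(4) = 42°C
40°C vs 42°C → primer R is higher.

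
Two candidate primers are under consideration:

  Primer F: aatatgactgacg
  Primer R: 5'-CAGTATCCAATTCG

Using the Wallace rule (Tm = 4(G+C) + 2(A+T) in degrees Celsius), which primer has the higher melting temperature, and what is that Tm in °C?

Primer R, 40°C

Primer F: A+T=8, G+C=5 → Tm = 2(8)+4(5) = 36°C
Primer R: A+T=8, G+C=6 → Tm = 2(8)+4(6) = 40°C
36°C vs 40°C → primer R is higher.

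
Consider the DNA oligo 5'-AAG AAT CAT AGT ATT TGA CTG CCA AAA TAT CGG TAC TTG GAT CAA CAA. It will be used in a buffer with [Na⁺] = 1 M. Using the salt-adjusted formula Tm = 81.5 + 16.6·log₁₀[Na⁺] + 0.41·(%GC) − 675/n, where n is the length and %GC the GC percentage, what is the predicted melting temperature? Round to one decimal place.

81.1°C

Length n = 48. Counting bases: T=13, A=19, C=8, G=8
G+C = 16, so %GC = 16/48 × 100 = 33.333%
Salt term: 16.6 × (0) = 0
GC term: 0.41 × 33.333 = 13.667; length term: −675/48 = −14.062
Tm = 81.5 + (0) + 13.667 − 14.062 = 81.105 → 81.1°C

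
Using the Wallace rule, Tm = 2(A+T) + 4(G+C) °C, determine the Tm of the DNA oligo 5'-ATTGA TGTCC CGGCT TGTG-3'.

Scanning the sequence gives A=2, G=6, C=4, T=7.
A+T = 9, G+C = 10
Tm = 2(9) + 4(10) = 18 + 40 = 58°C

58°C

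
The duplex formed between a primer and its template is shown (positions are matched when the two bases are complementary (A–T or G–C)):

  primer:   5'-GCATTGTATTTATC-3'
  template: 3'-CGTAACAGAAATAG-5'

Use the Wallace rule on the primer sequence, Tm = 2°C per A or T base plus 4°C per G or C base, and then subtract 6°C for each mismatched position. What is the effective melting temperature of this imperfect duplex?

Primer base counts: A=3, T=7, G=2, C=2 → A+T=10, G+C=4
Perfect-match Tm = 2(10) + 4(4) = 20 + 16 = 36°C
Mismatches (positions where the bases are not complementary): 1 (at position 8)
Effective Tm = 36 − 1×6 = 36 − 6 = 30°C

30°C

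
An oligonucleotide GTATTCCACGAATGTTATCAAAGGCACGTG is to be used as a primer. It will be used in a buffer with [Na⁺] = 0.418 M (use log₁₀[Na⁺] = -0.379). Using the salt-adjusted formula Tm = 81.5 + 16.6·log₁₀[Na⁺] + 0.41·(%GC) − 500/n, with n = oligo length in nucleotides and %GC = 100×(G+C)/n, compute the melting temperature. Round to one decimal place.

Length n = 30. Counting bases: G=7, T=8, C=6, A=9
G+C = 13, so %GC = 13/30 × 100 = 43.333%
Salt term: 16.6 × (-0.379) = -6.291
GC term: 0.41 × 43.333 = 17.767; length term: −500/30 = −16.667
Tm = 81.5 + (-6.291) + 17.767 − 16.667 = 76.309 → 76.3°C

76.3°C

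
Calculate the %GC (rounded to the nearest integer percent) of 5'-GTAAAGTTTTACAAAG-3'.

Base counts: T=5, G=3, A=7, C=1
G+C = 3 + 1 = 4 out of 16 bases
%GC = 4/16 × 100 = 25% ≈ 25%

25%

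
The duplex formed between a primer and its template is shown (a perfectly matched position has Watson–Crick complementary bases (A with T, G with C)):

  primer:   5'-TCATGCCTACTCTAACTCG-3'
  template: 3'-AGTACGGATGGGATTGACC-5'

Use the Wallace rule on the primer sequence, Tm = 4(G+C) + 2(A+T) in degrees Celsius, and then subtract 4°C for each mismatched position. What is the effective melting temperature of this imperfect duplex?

48°C

Primer base counts: A=4, T=6, G=2, C=7 → A+T=10, G+C=9
Perfect-match Tm = 2(10) + 4(9) = 20 + 36 = 56°C
Mismatches (positions where the bases are not complementary): 2 (at positions 11, 18)
Effective Tm = 56 − 2×4 = 56 − 8 = 48°C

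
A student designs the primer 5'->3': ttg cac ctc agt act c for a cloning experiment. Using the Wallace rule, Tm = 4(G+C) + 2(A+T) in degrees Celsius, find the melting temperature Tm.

48°C

T=5, G=2, A=3, C=6
So N_AT = 8 and N_GC = 8.
Tm = 2×8 + 4×8 = 48°C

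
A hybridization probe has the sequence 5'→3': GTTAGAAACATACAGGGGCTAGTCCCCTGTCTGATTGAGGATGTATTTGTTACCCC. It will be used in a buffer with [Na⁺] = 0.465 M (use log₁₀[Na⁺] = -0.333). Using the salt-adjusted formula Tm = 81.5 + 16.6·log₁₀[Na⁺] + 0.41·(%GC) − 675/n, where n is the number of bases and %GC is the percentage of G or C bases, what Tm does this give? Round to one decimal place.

83.0°C

Length n = 56. Base counts: A=13, T=17, C=12, G=14
G+C = 26, so %GC = 26/56 × 100 = 46.429%
Salt term: 16.6 × (-0.333) = -5.528
GC term: 0.41 × 46.429 = 19.036; length term: −675/56 = −12.054
Tm = 81.5 + (-5.528) + 19.036 − 12.054 = 82.954 → 83.0°C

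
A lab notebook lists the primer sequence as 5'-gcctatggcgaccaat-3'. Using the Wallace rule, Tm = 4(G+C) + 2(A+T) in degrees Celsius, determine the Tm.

G=4, C=5, T=3, A=4
AT pairs contribute 7, GC pairs contribute 9.
Tm = 4·9 + 2·7 = 36 + 14 = 50°C

50°C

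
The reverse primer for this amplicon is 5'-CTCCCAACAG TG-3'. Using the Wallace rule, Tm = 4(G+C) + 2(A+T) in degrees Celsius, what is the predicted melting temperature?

38°C

T=2, G=2, A=3, C=5
A+T = 5, G+C = 7
Tm = 2(5) + 4(7) = 10 + 28 = 38°C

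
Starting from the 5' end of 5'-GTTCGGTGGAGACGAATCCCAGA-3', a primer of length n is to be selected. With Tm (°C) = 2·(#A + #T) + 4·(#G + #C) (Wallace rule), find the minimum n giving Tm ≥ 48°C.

n = 15

First 14 bases: GTTCGGTGGAGACG → Tm = 46°C (< 48°C)
First 15 bases: GTTCGGTGGAGACGA → Tm = 48°C (≥ 48°C)
Since every base adds ≥2°C, Tm only increases with n, so the threshold is first crossed at n = 15.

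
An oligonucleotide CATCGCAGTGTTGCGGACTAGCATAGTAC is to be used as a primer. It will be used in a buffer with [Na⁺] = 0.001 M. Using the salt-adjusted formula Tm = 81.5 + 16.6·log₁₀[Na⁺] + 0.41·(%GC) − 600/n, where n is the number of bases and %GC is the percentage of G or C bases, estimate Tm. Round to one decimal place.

Length n = 29. Counting bases: G=8, C=7, T=7, A=7
G+C = 15, so %GC = 15/29 × 100 = 51.724%
Salt term: 16.6 × (-3) = -49.8
GC term: 0.41 × 51.724 = 21.207; length term: −600/29 = −20.69
Tm = 81.5 + (-49.8) + 21.207 − 20.69 = 32.217 → 32.2°C

32.2°C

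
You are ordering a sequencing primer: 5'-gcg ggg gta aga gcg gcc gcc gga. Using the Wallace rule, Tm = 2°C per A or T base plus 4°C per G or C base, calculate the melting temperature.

86°C

Base counts: T=1, A=4, C=6, G=13
AT pairs contribute 5, GC pairs contribute 19.
Tm = 2×5 + 4×19 = 86°C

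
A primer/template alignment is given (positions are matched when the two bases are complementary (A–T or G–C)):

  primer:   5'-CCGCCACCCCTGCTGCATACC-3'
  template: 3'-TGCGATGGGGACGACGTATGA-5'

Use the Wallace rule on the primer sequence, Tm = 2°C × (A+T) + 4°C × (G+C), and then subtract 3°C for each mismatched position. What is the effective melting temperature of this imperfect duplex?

Primer base counts: A=3, T=3, G=3, C=12 → A+T=6, G+C=15
Perfect-match Tm = 2(6) + 4(15) = 12 + 60 = 72°C
Mismatches (positions where the bases are not complementary): 3 (at positions 1, 5, 21)
Effective Tm = 72 − 3×3 = 72 − 9 = 63°C

63°C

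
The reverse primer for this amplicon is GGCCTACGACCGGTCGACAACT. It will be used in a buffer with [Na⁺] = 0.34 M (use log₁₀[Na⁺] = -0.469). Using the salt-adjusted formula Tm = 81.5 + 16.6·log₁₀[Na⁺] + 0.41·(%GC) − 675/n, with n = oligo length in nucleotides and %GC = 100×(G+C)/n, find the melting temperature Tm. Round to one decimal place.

Length n = 22. Scanning the sequence gives A=5, C=8, G=6, T=3.
G+C = 14, so %GC = 14/22 × 100 = 63.636%
Salt term: 16.6 × (-0.469) = -7.785
GC term: 0.41 × 63.636 = 26.091; length term: −675/22 = −30.682
Tm = 81.5 + (-7.785) + 26.091 − 30.682 = 69.124 → 69.1°C

69.1°C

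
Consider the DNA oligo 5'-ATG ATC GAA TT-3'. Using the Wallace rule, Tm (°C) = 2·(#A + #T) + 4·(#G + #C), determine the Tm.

Counting bases: C=1, A=4, T=4, G=2
AT pairs contribute 8, GC pairs contribute 3.
Tm = 4·3 + 2·8 = 12 + 16 = 28°C

28°C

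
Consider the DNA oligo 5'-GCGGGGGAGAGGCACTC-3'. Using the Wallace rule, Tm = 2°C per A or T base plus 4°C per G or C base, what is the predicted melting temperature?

G=9, T=1, A=3, C=4
A+T = 4, G+C = 13
Tm = 4·13 + 2·4 = 52 + 8 = 60°C

60°C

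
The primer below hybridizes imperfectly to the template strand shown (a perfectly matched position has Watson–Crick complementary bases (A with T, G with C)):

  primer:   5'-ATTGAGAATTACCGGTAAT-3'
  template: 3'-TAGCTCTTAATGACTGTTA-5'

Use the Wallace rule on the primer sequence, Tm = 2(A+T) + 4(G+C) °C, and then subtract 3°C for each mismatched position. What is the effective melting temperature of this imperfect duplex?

Primer base counts: A=7, T=6, G=4, C=2 → A+T=13, G+C=6
Perfect-match Tm = 2(13) + 4(6) = 26 + 24 = 50°C
Mismatches (positions where the bases are not complementary): 4 (at positions 3, 13, 15, 16)
Effective Tm = 50 − 4×3 = 50 − 12 = 38°C

38°C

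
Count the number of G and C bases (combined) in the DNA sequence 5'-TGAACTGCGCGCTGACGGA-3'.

12

Base counts: C=5, A=4, T=3, G=7
Total G or C: 7 + 5 = 12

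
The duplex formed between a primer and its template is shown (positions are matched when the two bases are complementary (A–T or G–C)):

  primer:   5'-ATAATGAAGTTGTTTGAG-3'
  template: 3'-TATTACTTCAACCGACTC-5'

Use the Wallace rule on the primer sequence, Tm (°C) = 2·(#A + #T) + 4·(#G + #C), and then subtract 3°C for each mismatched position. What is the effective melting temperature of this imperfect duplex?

Primer base counts: A=6, T=7, G=5, C=0 → A+T=13, G+C=5
Perfect-match Tm = 2(13) + 4(5) = 26 + 20 = 46°C
Mismatches (positions where the bases are not complementary): 2 (at positions 13, 14)
Effective Tm = 46 − 2×3 = 46 − 6 = 40°C

40°C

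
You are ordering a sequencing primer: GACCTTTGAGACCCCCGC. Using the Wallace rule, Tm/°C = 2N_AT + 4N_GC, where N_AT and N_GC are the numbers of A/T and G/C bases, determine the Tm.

60°C

A=3, T=3, C=8, G=4
A+T = 6, G+C = 12
Tm = 4·12 + 2·6 = 48 + 12 = 60°C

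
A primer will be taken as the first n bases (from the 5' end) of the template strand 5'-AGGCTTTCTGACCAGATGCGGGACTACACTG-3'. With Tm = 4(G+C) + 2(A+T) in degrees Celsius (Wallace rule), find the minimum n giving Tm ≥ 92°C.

n = 30

First 29 bases: AGGCTTTCTGACCAGATGCGGGACTACAC → Tm = 90°C (< 92°C)
First 30 bases: AGGCTTTCTGACCAGATGCGGGACTACACT → Tm = 92°C (≥ 92°C)
Since every base adds ≥2°C, Tm only increases with n, so the threshold is first crossed at n = 30.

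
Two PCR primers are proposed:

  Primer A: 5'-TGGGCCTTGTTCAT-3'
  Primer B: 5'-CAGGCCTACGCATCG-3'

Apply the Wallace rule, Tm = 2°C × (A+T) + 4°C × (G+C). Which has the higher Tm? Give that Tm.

Primer B, 50°C

Primer A: A+T=7, G+C=7 → Tm = 2(7)+4(7) = 42°C
Primer B: A+T=5, G+C=10 → Tm = 2(5)+4(10) = 50°C
42°C vs 50°C → primer B is higher.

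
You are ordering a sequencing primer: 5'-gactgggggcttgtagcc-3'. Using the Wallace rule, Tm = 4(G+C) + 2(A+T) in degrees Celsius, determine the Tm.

60°C

Base counts: A=2, T=4, G=8, C=4
A+T = 6, G+C = 12
Tm = 2(6) + 4(12) = 12 + 48 = 60°C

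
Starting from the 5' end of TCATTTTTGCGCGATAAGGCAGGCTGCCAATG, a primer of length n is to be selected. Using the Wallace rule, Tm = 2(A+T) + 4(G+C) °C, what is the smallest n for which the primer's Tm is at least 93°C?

First 31 bases: TCATTTTTGCGCGATAAGGCAGGCTGCCAAT → Tm = 92°C (< 93°C)
First 32 bases: TCATTTTTGCGCGATAAGGCAGGCTGCCAATG → Tm = 96°C (≥ 93°C)
Since every base adds ≥2°C, Tm only increases with n, so the threshold is first crossed at n = 32.

n = 32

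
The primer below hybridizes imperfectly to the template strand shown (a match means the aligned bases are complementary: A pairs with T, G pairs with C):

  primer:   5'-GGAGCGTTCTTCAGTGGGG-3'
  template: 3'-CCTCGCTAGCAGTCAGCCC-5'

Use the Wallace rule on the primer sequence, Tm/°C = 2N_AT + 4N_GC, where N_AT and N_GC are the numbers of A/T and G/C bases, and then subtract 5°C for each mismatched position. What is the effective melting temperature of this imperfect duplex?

47°C

Primer base counts: A=2, T=5, G=9, C=3 → A+T=7, G+C=12
Perfect-match Tm = 2(7) + 4(12) = 14 + 48 = 62°C
Mismatches (positions where the bases are not complementary): 3 (at positions 7, 10, 16)
Effective Tm = 62 − 3×5 = 62 − 15 = 47°C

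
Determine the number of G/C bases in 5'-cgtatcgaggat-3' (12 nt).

6

Scanning the sequence gives A=3, T=3, G=4, C=2.
G+C = 4 + 2 = 6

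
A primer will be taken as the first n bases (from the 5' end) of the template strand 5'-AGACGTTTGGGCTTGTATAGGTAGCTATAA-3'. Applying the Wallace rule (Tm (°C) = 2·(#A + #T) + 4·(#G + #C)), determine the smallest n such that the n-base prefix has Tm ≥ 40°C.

n = 13

First 12 bases: AGACGTTTGGGC → Tm = 38°C (< 40°C)
First 13 bases: AGACGTTTGGGCT → Tm = 40°C (≥ 40°C)
Since every base adds ≥2°C, Tm only increases with n, so the threshold is first crossed at n = 13.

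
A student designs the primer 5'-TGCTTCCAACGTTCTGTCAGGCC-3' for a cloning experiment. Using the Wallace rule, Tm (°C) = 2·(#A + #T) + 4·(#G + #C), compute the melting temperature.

72°C

Scanning the sequence gives A=3, G=5, C=8, T=7.
A+T = 10, G+C = 13
Tm = 4·13 + 2·10 = 52 + 20 = 72°C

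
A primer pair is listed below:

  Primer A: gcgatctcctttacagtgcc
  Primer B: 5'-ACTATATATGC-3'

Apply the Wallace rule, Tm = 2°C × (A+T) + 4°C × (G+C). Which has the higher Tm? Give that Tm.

Primer A: A+T=9, G+C=11 → Tm = 2(9)+4(11) = 62°C
Primer B: A+T=8, G+C=3 → Tm = 2(8)+4(3) = 28°C
62°C vs 28°C → primer A is higher.

Primer A, 62°C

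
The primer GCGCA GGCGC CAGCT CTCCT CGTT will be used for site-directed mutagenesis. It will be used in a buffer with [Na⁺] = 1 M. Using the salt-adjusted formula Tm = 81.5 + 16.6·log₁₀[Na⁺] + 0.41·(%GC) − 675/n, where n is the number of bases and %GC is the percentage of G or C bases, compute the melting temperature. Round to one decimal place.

Length n = 24. A=2, C=10, G=7, T=5
G+C = 17, so %GC = 17/24 × 100 = 70.833%
Salt term: 16.6 × (0) = 0
GC term: 0.41 × 70.833 = 29.042; length term: −675/24 = −28.125
Tm = 81.5 + (0) + 29.042 − 28.125 = 82.417 → 82.4°C

82.4°C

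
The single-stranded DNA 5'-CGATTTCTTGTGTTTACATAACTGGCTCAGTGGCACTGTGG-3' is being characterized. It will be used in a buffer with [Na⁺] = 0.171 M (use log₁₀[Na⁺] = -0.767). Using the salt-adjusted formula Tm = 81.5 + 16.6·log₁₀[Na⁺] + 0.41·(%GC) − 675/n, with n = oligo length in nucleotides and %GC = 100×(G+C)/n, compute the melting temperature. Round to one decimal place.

71.3°C

Length n = 41. A=7, T=15, G=11, C=8
G+C = 19, so %GC = 19/41 × 100 = 46.341%
Salt term: 16.6 × (-0.767) = -12.732
GC term: 0.41 × 46.341 = 19; length term: −675/41 = −16.463
Tm = 81.5 + (-12.732) + 19 − 16.463 = 71.305 → 71.3°C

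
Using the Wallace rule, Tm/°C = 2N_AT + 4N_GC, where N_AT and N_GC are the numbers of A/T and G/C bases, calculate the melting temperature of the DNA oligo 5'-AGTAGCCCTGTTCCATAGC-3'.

58°C

Scanning the sequence gives C=6, A=4, T=5, G=4.
So N_AT = 9 and N_GC = 10.
Tm = 2(9) + 4(10) = 18 + 40 = 58°C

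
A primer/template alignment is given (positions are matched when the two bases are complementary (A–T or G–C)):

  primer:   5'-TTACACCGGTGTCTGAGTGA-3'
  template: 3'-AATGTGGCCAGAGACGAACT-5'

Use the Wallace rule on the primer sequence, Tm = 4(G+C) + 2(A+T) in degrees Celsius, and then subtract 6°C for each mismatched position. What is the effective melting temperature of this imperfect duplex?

Primer base counts: A=4, T=6, G=6, C=4 → A+T=10, G+C=10
Perfect-match Tm = 2(10) + 4(10) = 20 + 40 = 60°C
Mismatches (positions where the bases are not complementary): 3 (at positions 11, 16, 17)
Effective Tm = 60 − 3×6 = 60 − 18 = 42°C

42°C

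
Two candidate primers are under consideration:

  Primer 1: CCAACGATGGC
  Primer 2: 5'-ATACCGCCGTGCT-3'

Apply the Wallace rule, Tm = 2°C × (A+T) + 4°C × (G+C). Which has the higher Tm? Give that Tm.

Primer 2, 42°C

Primer 1: A+T=4, G+C=7 → Tm = 2(4)+4(7) = 36°C
Primer 2: A+T=5, G+C=8 → Tm = 2(5)+4(8) = 42°C
36°C vs 42°C → primer 2 is higher.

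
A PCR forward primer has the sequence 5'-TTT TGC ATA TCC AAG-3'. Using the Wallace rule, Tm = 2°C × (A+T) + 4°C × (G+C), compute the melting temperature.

T=6, C=3, G=2, A=4
So N_AT = 10 and N_GC = 5.
Tm = 2×10 + 4×5 = 40°C

40°C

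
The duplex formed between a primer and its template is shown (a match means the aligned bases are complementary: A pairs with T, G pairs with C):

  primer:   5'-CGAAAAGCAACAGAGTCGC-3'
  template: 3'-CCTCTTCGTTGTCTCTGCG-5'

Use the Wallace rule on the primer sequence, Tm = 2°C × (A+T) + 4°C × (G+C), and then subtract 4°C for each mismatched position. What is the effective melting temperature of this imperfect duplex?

Primer base counts: A=8, T=1, G=5, C=5 → A+T=9, G+C=10
Perfect-match Tm = 2(9) + 4(10) = 18 + 40 = 58°C
Mismatches (positions where the bases are not complementary): 3 (at positions 1, 4, 16)
Effective Tm = 58 − 3×4 = 58 − 12 = 46°C

46°C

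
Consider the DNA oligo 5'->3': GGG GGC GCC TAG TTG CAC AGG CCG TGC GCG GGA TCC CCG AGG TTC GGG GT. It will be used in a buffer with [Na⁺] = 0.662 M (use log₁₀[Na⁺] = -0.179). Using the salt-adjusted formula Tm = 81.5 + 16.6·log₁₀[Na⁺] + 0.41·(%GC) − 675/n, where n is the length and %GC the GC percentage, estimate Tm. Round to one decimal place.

Length n = 50. C=14, G=23, T=8, A=5
G+C = 37, so %GC = 37/50 × 100 = 74%
Salt term: 16.6 × (-0.179) = -2.971
GC term: 0.41 × 74 = 30.34; length term: −675/50 = −13.5
Tm = 81.5 + (-2.971) + 30.34 − 13.5 = 95.369 → 95.4°C

95.4°C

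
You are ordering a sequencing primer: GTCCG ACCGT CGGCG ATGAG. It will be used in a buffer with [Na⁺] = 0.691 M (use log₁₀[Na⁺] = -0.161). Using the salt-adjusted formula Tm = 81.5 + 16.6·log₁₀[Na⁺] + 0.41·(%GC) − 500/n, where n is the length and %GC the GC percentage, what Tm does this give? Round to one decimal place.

Length n = 20. G=8, T=3, A=3, C=6
G+C = 14, so %GC = 14/20 × 100 = 70%
Salt term: 16.6 × (-0.161) = -2.673
GC term: 0.41 × 70 = 28.7; length term: −500/20 = −25
Tm = 81.5 + (-2.673) + 28.7 − 25 = 82.527 → 82.5°C

82.5°C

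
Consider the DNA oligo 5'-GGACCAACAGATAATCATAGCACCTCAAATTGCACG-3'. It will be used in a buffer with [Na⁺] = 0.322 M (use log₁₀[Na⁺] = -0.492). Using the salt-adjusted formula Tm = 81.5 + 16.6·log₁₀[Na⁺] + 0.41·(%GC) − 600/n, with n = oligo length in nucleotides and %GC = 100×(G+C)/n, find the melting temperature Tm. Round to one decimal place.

Length n = 36. Base counts: T=6, A=14, G=6, C=10
G+C = 16, so %GC = 16/36 × 100 = 44.444%
Salt term: 16.6 × (-0.492) = -8.167
GC term: 0.41 × 44.444 = 18.222; length term: −600/36 = −16.667
Tm = 81.5 + (-8.167) + 18.222 − 16.667 = 74.888 → 74.9°C

74.9°C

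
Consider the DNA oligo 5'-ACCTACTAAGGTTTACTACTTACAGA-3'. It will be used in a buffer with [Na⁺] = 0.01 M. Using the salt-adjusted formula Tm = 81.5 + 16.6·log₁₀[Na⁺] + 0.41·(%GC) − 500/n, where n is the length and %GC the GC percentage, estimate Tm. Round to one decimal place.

43.3°C

Length n = 26. Scanning the sequence gives A=9, C=6, G=3, T=8.
G+C = 9, so %GC = 9/26 × 100 = 34.615%
Salt term: 16.6 × (-2) = -33.2
GC term: 0.41 × 34.615 = 14.192; length term: −500/26 = −19.231
Tm = 81.5 + (-33.2) + 14.192 − 19.231 = 43.261 → 43.3°C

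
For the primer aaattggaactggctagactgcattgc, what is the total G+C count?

Scanning the sequence gives A=8, C=5, T=7, G=7.
Total G or C: 7 + 5 = 12

12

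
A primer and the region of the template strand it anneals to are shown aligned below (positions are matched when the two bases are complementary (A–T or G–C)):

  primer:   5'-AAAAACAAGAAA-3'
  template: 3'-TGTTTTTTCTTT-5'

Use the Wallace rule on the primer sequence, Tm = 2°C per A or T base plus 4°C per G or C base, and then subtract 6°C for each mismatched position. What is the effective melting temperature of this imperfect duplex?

16°C

Primer base counts: A=10, T=0, G=1, C=1 → A+T=10, G+C=2
Perfect-match Tm = 2(10) + 4(2) = 20 + 8 = 28°C
Mismatches (positions where the bases are not complementary): 2 (at positions 2, 6)
Effective Tm = 28 − 2×6 = 28 − 12 = 16°C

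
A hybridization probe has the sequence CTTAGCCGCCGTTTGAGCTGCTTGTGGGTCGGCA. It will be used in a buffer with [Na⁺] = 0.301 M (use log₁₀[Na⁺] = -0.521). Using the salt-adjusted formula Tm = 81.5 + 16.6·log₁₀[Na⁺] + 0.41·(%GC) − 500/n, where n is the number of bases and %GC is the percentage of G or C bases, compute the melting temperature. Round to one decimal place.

83.5°C

Length n = 34. Base counts: C=9, G=12, T=10, A=3
G+C = 21, so %GC = 21/34 × 100 = 61.765%
Salt term: 16.6 × (-0.521) = -8.649
GC term: 0.41 × 61.765 = 25.324; length term: −500/34 = −14.706
Tm = 81.5 + (-8.649) + 25.324 − 14.706 = 83.469 → 83.5°C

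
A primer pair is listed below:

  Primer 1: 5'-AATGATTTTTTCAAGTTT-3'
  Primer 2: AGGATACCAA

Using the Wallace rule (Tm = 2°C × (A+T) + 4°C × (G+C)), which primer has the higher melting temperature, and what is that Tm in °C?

Primer 1, 42°C

Primer 1: A+T=15, G+C=3 → Tm = 2(15)+4(3) = 42°C
Primer 2: A+T=6, G+C=4 → Tm = 2(6)+4(4) = 28°C
42°C vs 28°C → primer 1 is higher.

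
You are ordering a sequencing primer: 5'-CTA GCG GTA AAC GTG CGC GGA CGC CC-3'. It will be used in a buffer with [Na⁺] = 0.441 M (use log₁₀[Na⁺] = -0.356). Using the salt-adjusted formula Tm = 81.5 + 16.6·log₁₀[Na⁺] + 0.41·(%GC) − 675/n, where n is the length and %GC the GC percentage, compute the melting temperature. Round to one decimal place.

78.0°C

Length n = 26. Base counts: T=3, G=9, C=9, A=5
G+C = 18, so %GC = 18/26 × 100 = 69.231%
Salt term: 16.6 × (-0.356) = -5.91
GC term: 0.41 × 69.231 = 28.385; length term: −675/26 = −25.962
Tm = 81.5 + (-5.91) + 28.385 − 25.962 = 78.013 → 78.0°C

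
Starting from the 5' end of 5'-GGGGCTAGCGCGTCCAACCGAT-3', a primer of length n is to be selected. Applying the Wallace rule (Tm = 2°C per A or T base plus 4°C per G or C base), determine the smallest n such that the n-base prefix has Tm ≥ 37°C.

First 10 bases: GGGGCTAGCG → Tm = 36°C (< 37°C)
First 11 bases: GGGGCTAGCGC → Tm = 40°C (≥ 37°C)
Each additional base adds 2°C (A/T) or 4°C (G/C), so Tm is non-decreasing in n; n = 11 is the first length to reach 37°C.

n = 11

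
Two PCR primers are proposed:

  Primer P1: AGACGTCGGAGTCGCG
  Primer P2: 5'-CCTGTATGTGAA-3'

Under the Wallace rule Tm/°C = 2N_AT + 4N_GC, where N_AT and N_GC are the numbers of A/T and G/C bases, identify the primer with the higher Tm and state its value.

Primer P1, 54°C

Primer P1: A+T=5, G+C=11 → Tm = 2(5)+4(11) = 54°C
Primer P2: A+T=7, G+C=5 → Tm = 2(7)+4(5) = 34°C
54°C vs 34°C → primer P1 is higher.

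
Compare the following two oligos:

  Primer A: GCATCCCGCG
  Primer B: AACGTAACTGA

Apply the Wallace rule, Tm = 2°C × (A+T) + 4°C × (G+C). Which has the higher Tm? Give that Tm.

Primer A: A+T=2, G+C=8 → Tm = 2(2)+4(8) = 36°C
Primer B: A+T=7, G+C=4 → Tm = 2(7)+4(4) = 30°C
36°C vs 30°C → primer A is higher.

Primer A, 36°C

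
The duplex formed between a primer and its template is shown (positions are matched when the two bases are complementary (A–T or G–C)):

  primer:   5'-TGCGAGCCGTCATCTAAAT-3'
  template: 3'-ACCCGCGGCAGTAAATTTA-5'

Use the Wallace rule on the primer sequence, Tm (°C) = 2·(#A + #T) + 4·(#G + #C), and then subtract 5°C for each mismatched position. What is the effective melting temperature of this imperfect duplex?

41°C

Primer base counts: A=5, T=5, G=4, C=5 → A+T=10, G+C=9
Perfect-match Tm = 2(10) + 4(9) = 20 + 36 = 56°C
Mismatches (positions where the bases are not complementary): 3 (at positions 3, 5, 14)
Effective Tm = 56 − 3×5 = 56 − 15 = 41°C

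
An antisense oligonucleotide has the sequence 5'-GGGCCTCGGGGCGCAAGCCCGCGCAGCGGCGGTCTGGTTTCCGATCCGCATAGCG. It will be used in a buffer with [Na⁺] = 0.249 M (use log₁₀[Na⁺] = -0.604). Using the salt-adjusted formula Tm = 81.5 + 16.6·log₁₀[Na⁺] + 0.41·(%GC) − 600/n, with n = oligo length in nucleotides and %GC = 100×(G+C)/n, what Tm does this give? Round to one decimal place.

Length n = 55. Counting bases: T=8, A=6, C=19, G=22
G+C = 41, so %GC = 41/55 × 100 = 74.545%
Salt term: 16.6 × (-0.604) = -10.026
GC term: 0.41 × 74.545 = 30.563; length term: −600/55 = −10.909
Tm = 81.5 + (-10.026) + 30.563 − 10.909 = 91.128 → 91.1°C

91.1°C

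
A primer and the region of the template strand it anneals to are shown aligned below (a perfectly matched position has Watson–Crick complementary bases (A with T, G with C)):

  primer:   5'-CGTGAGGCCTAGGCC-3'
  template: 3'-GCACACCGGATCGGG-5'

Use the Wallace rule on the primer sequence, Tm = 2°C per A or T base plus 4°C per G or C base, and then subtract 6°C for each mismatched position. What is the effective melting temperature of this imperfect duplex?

Primer base counts: A=2, T=2, G=6, C=5 → A+T=4, G+C=11
Perfect-match Tm = 2(4) + 4(11) = 8 + 44 = 52°C
Mismatches (positions where the bases are not complementary): 2 (at positions 5, 13)
Effective Tm = 52 − 2×6 = 52 − 12 = 40°C

40°C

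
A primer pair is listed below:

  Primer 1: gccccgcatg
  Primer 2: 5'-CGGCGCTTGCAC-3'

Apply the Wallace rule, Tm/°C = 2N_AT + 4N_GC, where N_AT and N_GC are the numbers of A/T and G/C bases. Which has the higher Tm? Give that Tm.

Primer 1: A+T=2, G+C=8 → Tm = 2(2)+4(8) = 36°C
Primer 2: A+T=3, G+C=9 → Tm = 2(3)+4(9) = 42°C
36°C vs 42°C → primer 2 is higher.

Primer 2, 42°C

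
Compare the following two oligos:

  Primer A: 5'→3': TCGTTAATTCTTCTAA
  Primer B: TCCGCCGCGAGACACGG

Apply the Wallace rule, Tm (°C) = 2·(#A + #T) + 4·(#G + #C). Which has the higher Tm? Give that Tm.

Primer A: A+T=12, G+C=4 → Tm = 2(12)+4(4) = 40°C
Primer B: A+T=4, G+C=13 → Tm = 2(4)+4(13) = 60°C
40°C vs 60°C → primer B is higher.

Primer B, 60°C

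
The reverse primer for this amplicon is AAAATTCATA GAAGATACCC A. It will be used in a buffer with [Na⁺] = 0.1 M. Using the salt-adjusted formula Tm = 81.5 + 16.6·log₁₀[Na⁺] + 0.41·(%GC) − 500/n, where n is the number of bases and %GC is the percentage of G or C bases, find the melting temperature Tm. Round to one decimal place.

52.8°C

Length n = 21. Scanning the sequence gives C=4, A=11, T=4, G=2.
G+C = 6, so %GC = 6/21 × 100 = 28.571%
Salt term: 16.6 × (-1) = -16.6
GC term: 0.41 × 28.571 = 11.714; length term: −500/21 = −23.81
Tm = 81.5 + (-16.6) + 11.714 − 23.81 = 52.804 → 52.8°C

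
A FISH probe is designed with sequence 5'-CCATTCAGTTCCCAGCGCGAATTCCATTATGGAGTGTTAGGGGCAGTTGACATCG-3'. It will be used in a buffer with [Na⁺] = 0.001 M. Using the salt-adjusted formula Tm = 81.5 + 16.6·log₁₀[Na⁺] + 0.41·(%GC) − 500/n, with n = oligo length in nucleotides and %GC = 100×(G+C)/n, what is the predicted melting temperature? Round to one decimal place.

Length n = 55. Scanning the sequence gives C=13, T=15, G=15, A=12.
G+C = 28, so %GC = 28/55 × 100 = 50.909%
Salt term: 16.6 × (-3) = -49.8
GC term: 0.41 × 50.909 = 20.873; length term: −500/55 = −9.091
Tm = 81.5 + (-49.8) + 20.873 − 9.091 = 43.482 → 43.5°C

43.5°C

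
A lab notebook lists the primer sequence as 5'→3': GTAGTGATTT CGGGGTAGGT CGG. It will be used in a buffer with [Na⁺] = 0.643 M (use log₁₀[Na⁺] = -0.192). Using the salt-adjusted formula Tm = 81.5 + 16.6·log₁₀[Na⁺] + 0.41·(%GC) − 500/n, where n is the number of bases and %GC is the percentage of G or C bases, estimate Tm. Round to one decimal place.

79.7°C

Length n = 23. Counting bases: A=3, G=11, C=2, T=7
G+C = 13, so %GC = 13/23 × 100 = 56.522%
Salt term: 16.6 × (-0.192) = -3.187
GC term: 0.41 × 56.522 = 23.174; length term: −500/23 = −21.739
Tm = 81.5 + (-3.187) + 23.174 − 21.739 = 79.748 → 79.7°C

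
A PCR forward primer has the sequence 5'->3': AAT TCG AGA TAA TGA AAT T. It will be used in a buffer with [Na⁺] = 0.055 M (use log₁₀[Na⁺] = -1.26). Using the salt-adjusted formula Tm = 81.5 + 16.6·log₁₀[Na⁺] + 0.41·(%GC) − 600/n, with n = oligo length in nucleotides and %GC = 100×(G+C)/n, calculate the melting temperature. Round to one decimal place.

Length n = 19. A=9, T=6, G=3, C=1
G+C = 4, so %GC = 4/19 × 100 = 21.053%
Salt term: 16.6 × (-1.26) = -20.916
GC term: 0.41 × 21.053 = 8.632; length term: −600/19 = −31.579
Tm = 81.5 + (-20.916) + 8.632 − 31.579 = 37.637 → 37.6°C

37.6°C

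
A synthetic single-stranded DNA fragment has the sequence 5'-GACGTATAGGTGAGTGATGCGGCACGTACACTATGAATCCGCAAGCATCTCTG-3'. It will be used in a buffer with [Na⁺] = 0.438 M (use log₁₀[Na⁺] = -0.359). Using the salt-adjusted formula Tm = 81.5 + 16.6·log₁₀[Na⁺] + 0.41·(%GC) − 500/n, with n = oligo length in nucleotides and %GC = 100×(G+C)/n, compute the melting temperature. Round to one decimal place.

87.0°C

Length n = 53. Base counts: A=14, G=15, T=12, C=12
G+C = 27, so %GC = 27/53 × 100 = 50.943%
Salt term: 16.6 × (-0.359) = -5.959
GC term: 0.41 × 50.943 = 20.887; length term: −500/53 = −9.434
Tm = 81.5 + (-5.959) + 20.887 − 9.434 = 86.994 → 87.0°C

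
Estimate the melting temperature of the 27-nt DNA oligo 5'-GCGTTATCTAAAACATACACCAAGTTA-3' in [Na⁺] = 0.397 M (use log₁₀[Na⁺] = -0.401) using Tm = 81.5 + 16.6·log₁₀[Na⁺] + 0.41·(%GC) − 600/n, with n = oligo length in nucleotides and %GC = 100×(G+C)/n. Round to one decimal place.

66.3°C

Length n = 27. T=7, C=6, G=3, A=11
G+C = 9, so %GC = 9/27 × 100 = 33.333%
Salt term: 16.6 × (-0.401) = -6.657
GC term: 0.41 × 33.333 = 13.667; length term: −600/27 = −22.222
Tm = 81.5 + (-6.657) + 13.667 − 22.222 = 66.288 → 66.3°C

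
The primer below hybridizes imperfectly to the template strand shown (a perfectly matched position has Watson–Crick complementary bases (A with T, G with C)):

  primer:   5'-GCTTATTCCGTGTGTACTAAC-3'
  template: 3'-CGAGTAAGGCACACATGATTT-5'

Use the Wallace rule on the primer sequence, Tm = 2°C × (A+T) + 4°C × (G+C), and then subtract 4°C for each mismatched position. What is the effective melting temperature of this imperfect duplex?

Primer base counts: A=4, T=8, G=4, C=5 → A+T=12, G+C=9
Perfect-match Tm = 2(12) + 4(9) = 24 + 36 = 60°C
Mismatches (positions where the bases are not complementary): 2 (at positions 4, 21)
Effective Tm = 60 − 2×4 = 60 − 8 = 52°C

52°C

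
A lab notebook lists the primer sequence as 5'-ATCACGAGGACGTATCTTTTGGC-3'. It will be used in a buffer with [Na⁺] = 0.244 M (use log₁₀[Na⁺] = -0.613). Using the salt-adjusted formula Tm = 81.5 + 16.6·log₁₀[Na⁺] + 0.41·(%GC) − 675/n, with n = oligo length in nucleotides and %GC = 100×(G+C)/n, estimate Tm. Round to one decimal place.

61.6°C

Length n = 23. C=5, G=6, T=7, A=5
G+C = 11, so %GC = 11/23 × 100 = 47.826%
Salt term: 16.6 × (-0.613) = -10.176
GC term: 0.41 × 47.826 = 19.609; length term: −675/23 = −29.348
Tm = 81.5 + (-10.176) + 19.609 − 29.348 = 61.585 → 61.6°C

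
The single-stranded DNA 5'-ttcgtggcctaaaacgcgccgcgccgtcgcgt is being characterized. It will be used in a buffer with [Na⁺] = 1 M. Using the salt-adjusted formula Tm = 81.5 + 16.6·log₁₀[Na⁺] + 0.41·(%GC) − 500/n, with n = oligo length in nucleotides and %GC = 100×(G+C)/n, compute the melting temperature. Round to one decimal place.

Length n = 32. T=6, A=4, G=10, C=12
G+C = 22, so %GC = 22/32 × 100 = 68.75%
Salt term: 16.6 × (0) = 0
GC term: 0.41 × 68.75 = 28.188; length term: −500/32 = −15.625
Tm = 81.5 + (0) + 28.188 − 15.625 = 94.063 → 94.1°C

94.1°C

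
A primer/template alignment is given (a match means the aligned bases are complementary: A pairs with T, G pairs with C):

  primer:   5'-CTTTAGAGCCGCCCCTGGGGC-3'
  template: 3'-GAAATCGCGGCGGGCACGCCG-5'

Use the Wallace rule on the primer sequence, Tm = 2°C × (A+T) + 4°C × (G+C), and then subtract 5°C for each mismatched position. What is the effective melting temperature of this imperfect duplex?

57°C

Primer base counts: A=2, T=4, G=7, C=8 → A+T=6, G+C=15
Perfect-match Tm = 2(6) + 4(15) = 12 + 60 = 72°C
Mismatches (positions where the bases are not complementary): 3 (at positions 7, 15, 18)
Effective Tm = 72 − 3×5 = 72 − 15 = 57°C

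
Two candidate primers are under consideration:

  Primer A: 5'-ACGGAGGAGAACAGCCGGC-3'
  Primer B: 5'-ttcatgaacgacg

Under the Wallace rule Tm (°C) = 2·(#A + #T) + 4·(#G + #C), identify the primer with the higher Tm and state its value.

Primer A, 64°C

Primer A: A+T=6, G+C=13 → Tm = 2(6)+4(13) = 64°C
Primer B: A+T=7, G+C=6 → Tm = 2(7)+4(6) = 38°C
64°C vs 38°C → primer A is higher.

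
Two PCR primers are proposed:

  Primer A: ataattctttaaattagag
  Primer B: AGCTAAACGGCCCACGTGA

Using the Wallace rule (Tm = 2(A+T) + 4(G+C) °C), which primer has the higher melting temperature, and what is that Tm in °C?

Primer A: A+T=16, G+C=3 → Tm = 2(16)+4(3) = 44°C
Primer B: A+T=8, G+C=11 → Tm = 2(8)+4(11) = 60°C
44°C vs 60°C → primer B is higher.

Primer B, 60°C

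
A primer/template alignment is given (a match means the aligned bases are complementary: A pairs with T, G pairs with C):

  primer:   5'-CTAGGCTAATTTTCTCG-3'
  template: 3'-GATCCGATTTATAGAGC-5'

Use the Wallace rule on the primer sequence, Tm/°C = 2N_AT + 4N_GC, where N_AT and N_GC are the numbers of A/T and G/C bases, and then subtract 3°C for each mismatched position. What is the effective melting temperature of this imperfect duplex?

Primer base counts: A=3, T=7, G=3, C=4 → A+T=10, G+C=7
Perfect-match Tm = 2(10) + 4(7) = 20 + 28 = 48°C
Mismatches (positions where the bases are not complementary): 2 (at positions 10, 12)
Effective Tm = 48 − 2×3 = 48 − 6 = 42°C

42°C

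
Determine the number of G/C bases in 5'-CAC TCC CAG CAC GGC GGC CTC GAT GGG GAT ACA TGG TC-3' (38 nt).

Counting bases: C=13, A=7, G=12, T=6
Total G or C: 12 + 13 = 25

25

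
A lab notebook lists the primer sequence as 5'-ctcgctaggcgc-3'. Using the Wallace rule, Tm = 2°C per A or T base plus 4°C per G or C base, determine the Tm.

Scanning the sequence gives A=1, C=5, T=2, G=4.
A+T = 3, G+C = 9
Tm = 2×3 + 4×9 = 42°C

42°C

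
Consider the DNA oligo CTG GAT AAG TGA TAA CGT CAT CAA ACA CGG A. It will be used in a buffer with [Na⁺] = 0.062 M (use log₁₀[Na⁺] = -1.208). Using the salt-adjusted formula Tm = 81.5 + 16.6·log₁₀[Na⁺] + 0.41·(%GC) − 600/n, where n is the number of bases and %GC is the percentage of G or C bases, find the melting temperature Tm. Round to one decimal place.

59.3°C

Length n = 31. Counting bases: C=6, T=6, A=12, G=7
G+C = 13, so %GC = 13/31 × 100 = 41.935%
Salt term: 16.6 × (-1.208) = -20.053
GC term: 0.41 × 41.935 = 17.193; length term: −600/31 = −19.355
Tm = 81.5 + (-20.053) + 17.193 − 19.355 = 59.285 → 59.3°C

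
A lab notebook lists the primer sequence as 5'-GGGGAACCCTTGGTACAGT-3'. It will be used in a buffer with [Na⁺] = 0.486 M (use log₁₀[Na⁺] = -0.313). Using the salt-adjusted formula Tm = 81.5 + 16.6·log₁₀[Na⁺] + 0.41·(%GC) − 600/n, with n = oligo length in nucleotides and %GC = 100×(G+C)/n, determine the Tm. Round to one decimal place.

Length n = 19. C=4, G=7, A=4, T=4
G+C = 11, so %GC = 11/19 × 100 = 57.895%
Salt term: 16.6 × (-0.313) = -5.196
GC term: 0.41 × 57.895 = 23.737; length term: −600/19 = −31.579
Tm = 81.5 + (-5.196) + 23.737 − 31.579 = 68.462 → 68.5°C

68.5°C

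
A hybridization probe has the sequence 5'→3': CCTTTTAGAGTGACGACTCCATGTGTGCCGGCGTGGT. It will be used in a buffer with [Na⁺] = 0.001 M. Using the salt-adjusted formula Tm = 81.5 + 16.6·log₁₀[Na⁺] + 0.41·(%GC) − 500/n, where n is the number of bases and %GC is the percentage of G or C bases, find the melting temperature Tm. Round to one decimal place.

41.5°C

Length n = 37. G=12, T=11, C=9, A=5
G+C = 21, so %GC = 21/37 × 100 = 56.757%
Salt term: 16.6 × (-3) = -49.8
GC term: 0.41 × 56.757 = 23.27; length term: −500/37 = −13.514
Tm = 81.5 + (-49.8) + 23.27 − 13.514 = 41.456 → 41.5°C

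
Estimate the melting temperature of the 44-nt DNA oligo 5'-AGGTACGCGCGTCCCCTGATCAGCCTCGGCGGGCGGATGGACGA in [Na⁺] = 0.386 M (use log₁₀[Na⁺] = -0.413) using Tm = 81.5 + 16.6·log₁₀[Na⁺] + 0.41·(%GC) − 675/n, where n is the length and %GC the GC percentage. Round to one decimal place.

Length n = 44. Counting bases: G=17, C=14, T=6, A=7
G+C = 31, so %GC = 31/44 × 100 = 70.455%
Salt term: 16.6 × (-0.413) = -6.856
GC term: 0.41 × 70.455 = 28.887; length term: −675/44 = −15.341
Tm = 81.5 + (-6.856) + 28.887 − 15.341 = 88.19 → 88.2°C

88.2°C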